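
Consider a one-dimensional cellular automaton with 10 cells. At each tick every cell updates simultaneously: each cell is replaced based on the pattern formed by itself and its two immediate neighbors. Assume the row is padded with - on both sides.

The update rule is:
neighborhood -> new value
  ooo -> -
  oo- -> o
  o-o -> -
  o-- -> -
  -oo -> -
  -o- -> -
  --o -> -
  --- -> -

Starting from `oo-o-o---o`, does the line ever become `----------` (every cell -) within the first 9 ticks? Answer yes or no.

tick 1: -o--------
tick 2: ----------
all cells are - at tick 2

yes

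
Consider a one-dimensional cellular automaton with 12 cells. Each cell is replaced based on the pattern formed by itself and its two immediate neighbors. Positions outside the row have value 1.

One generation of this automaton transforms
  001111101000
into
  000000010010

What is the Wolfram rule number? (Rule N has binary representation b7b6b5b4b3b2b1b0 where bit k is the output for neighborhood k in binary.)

33

position 3: 111 → 0  (bit 7 = 0)
position 6: 110 → 0  (bit 6 = 0)
position 7: 101 → 1  (bit 5 = 1)
position 0: 100 → 0  (bit 4 = 0)
position 2: 011 → 0  (bit 3 = 0)
position 8: 010 → 0  (bit 2 = 0)
position 1: 001 → 0  (bit 1 = 0)
position 10: 000 → 1  (bit 0 = 1)
bits b7..b0 = 00100001 = 33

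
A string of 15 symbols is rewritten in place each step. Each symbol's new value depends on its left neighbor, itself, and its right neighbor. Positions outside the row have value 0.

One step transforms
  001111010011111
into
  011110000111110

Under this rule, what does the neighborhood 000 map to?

At position 0 the neighborhood is 000; the next row has 0 there.

0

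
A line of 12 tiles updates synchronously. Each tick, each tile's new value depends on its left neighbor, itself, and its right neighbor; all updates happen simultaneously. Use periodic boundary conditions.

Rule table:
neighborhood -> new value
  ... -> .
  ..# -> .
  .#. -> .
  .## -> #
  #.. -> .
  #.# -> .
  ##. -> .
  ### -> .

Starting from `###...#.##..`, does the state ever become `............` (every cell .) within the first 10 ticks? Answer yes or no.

#.......#...
............
all cells are . at tick 2

yes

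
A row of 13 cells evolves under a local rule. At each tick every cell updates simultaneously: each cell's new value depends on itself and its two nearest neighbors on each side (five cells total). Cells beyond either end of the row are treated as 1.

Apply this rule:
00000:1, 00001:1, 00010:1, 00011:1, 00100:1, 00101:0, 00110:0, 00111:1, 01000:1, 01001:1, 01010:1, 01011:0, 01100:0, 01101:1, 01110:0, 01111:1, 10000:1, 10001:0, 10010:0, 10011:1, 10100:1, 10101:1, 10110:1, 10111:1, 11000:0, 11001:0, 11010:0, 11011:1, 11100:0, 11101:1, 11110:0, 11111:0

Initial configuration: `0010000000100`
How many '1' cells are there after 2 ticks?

3

0011111111111
0111000000000
count of 1: 3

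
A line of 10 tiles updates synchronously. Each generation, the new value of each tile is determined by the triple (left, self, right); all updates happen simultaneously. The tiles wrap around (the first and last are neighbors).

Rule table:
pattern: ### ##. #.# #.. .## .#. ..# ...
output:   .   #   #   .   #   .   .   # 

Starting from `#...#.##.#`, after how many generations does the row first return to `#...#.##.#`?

6

#.#..#####
##...#....
##.#...##.
###..#.###
..#...##..
#...#.##.#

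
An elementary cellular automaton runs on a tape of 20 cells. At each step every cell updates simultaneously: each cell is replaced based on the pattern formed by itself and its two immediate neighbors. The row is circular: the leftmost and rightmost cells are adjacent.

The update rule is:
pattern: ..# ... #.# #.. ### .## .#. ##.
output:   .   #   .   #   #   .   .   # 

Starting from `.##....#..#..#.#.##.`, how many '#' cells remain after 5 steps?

step 1: ..####..#..#......##
step 2: #..####..#..#####..#
step 3: ##..####..#..#####..
step 4: .##..####..#..#####.
step 5: ..##..####..#..#####
count of #: 12

12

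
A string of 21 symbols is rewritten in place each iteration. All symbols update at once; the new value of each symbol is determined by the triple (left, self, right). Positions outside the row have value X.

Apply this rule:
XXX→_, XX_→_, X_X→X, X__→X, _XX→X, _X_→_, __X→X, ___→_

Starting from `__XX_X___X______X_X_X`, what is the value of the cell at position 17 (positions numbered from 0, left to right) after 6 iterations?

XXX_X_X_X_X____X_X_XX
___X_X_X_X_X__X_X_XX_
X_X_X_X_X_X_XX_X_XX_X
_X_X_X_X_X_XX_X_XX_XX
X_X_X_X_X_XX_X_XX_XX_
_X_X_X_X_XX_X_XX_XX_X
position 17 holds X

X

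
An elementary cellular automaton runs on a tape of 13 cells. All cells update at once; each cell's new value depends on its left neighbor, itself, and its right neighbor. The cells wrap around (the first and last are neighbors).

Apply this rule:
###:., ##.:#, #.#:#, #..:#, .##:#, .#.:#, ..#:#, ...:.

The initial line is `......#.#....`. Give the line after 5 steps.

#######.#####

step 1: .....#####...
step 2: ....##...##..
step 3: ...####.####.
step 4: ..##..###..##
step 5: #######.#####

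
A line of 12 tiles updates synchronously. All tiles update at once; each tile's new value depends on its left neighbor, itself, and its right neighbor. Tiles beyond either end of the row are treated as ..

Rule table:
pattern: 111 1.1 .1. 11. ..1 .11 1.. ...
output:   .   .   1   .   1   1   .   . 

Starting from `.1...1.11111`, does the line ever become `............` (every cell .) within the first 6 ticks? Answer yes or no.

no

tick 1: 11..11.1....
tick 2: 1..11..1....
tick 3: 1.11..11....
tick 4: 1.1..11.....
tick 5: 1.1.11......
tick 6: 1.1.1.......
tick 6 is 1.1.1......., still not uniform .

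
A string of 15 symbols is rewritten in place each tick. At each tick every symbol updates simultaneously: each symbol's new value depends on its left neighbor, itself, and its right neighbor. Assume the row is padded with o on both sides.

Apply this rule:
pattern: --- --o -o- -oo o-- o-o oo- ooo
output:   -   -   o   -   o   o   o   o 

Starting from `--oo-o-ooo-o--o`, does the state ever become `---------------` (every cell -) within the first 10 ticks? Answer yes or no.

no

tick 1: o--oooo-ooooo--
tick 2: oo--oooo-ooooo-
tick 3: ooo--oooo-ooooo
tick 4: oooo--oooo-oooo
tick 5: ooooo--oooo-ooo
tick 6: oooooo--oooo-oo
tick 7: ooooooo--oooo-o
tick 8: oooooooo--oooo-
tick 9: ooooooooo--oooo
tick 10: oooooooooo--ooo
tick 10 is oooooooooo--ooo, still not uniform -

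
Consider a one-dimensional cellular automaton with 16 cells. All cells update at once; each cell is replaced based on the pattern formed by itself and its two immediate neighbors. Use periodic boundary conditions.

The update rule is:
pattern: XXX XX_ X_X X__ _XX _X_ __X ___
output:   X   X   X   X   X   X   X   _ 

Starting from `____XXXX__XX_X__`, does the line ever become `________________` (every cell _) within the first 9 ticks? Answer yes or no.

tick 1: ___XXXXXXXXXXXX_
tick 2: __XXXXXXXXXXXXXX
tick 3: XXXXXXXXXXXXXXXX
tick 4: XXXXXXXXXXXXXXXX  (fixed point — unchanged through tick 9)
tick 9 is XXXXXXXXXXXXXXXX, still not uniform _

no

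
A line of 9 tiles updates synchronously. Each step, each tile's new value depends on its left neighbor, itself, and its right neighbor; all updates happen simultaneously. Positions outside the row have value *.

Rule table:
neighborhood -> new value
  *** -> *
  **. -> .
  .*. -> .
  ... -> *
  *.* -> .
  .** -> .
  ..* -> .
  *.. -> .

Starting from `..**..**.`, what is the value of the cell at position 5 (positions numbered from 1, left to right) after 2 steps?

step 1: .........
step 2: .*******.
position 5 holds *

*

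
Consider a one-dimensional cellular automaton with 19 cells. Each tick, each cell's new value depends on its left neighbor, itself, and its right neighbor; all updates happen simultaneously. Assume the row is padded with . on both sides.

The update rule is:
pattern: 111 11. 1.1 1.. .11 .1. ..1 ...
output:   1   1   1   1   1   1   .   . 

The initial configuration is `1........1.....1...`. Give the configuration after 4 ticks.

11.......11....11..
111......111...111.
1111.....1111..1111
11111....11111.1111

11111....11111.1111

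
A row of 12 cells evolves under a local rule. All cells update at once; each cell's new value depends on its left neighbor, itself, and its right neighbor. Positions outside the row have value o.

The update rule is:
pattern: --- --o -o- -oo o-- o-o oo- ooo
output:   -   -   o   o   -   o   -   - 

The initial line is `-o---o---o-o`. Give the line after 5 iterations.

-----o---o--

oo---o---ooo
-----o---o--
-----o---o--  (fixed point — unchanged through iteration 5)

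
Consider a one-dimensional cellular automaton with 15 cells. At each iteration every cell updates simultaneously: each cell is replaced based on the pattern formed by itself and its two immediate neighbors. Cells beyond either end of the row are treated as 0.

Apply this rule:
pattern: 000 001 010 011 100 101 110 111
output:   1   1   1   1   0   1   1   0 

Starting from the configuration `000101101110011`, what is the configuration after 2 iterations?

100000001111101

iteration 1: 111111111010111
iteration 2: 100000001111101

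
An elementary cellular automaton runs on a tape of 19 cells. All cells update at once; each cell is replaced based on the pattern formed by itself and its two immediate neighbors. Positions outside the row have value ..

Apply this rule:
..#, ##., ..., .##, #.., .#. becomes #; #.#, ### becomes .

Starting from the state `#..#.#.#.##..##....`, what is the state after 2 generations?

####.#.#.##########
#..#.#.#.#........#

#..#.#.#.#........#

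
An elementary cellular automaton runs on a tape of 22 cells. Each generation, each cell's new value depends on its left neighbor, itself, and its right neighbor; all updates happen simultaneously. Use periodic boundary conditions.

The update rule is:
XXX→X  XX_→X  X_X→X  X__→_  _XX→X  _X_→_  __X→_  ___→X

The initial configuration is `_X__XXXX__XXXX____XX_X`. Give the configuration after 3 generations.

___XXXXX__XXXXXXXXXXXX

generation 1: X___XXXX__XXXX_XX_XXX_
generation 2: __X_XXXX__XXXXXXXXXXXX
generation 3: ___XXXXX__XXXXXXXXXXXX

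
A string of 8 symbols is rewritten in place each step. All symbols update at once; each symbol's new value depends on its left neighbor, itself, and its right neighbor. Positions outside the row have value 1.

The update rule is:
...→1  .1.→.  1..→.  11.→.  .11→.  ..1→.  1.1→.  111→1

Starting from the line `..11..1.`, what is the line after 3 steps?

........
.111111.
..1111..

..1111..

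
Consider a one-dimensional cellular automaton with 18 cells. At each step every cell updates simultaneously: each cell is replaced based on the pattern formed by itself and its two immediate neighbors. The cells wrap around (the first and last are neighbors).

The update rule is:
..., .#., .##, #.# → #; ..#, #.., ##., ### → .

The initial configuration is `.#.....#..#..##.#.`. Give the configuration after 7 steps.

#.###..#####.#.###

.#.###.#..#..#.##.
.###..##..#..###..
.#....#...#..#...#
##.##.#.#.#..#.#.#
..##.######..#####
..#.##.......#....
#.###..#####.#.###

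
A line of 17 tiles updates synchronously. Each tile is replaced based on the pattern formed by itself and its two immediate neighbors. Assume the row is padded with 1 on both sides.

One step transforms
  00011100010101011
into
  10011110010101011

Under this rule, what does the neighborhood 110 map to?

At position 5 the neighborhood is 110; the next row has 1 there.

1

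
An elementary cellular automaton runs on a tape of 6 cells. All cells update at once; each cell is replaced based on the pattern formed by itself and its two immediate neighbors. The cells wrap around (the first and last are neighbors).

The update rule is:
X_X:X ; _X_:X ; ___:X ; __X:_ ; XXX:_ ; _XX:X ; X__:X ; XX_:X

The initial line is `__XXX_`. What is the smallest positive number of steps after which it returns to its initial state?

9

X_X_XX
XXXXX_
X___XX
XXX_X_
X_XXXX
XXX___
X_XXX_
XXX_XX
__XXX_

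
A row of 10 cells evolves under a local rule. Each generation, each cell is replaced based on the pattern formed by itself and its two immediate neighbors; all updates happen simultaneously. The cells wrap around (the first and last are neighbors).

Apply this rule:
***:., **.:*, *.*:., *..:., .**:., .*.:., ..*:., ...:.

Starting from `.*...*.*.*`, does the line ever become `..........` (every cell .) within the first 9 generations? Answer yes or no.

yes

generation 1: ..........
all cells are . at generation 1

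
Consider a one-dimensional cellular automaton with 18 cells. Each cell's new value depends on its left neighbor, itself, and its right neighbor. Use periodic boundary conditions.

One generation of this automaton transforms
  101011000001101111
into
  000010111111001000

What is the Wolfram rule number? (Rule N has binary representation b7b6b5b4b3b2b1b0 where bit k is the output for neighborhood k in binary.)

position 15: 111 → 0  (bit 7 = 0)
position 0: 110 → 0  (bit 6 = 0)
position 1: 101 → 0  (bit 5 = 0)
position 6: 100 → 1  (bit 4 = 1)
position 4: 011 → 1  (bit 3 = 1)
position 2: 010 → 0  (bit 2 = 0)
position 10: 001 → 1  (bit 1 = 1)
position 7: 000 → 1  (bit 0 = 1)
bits b7..b0 = 00011011 = 27

27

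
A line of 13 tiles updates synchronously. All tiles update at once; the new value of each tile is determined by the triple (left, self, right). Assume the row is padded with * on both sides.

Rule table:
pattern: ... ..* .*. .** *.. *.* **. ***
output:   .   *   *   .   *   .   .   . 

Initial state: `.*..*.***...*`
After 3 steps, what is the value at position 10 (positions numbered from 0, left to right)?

.****....*.*.
.....*..**.*.
*...****...*.
position 10 holds .

.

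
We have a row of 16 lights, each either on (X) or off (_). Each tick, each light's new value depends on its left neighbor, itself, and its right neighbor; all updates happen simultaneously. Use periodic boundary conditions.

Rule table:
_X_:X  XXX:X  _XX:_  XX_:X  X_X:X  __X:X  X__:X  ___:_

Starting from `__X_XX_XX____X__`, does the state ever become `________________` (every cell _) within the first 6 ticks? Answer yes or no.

no

_XXX_XX_XX__XXX_
X_XXX_XX_XXX_XXX
XX_XXX_XX_XXX_XX
XXX_XXX_XX_XXX_X
XXXX_XXX_XX_XXX_
_XXXX_XXX_XX_XXX
tick 6 is _XXXX_XXX_XX_XXX, still not uniform _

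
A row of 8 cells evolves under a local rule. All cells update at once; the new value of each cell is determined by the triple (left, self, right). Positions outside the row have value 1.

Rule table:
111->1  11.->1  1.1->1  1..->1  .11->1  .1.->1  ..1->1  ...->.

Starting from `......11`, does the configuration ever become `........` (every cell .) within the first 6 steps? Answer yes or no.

no

step 1: 1....111
step 2: 11..1111
step 3: 11111111
step 4: 11111111  (fixed point — unchanged through step 6)
step 6 is 11111111, still not uniform .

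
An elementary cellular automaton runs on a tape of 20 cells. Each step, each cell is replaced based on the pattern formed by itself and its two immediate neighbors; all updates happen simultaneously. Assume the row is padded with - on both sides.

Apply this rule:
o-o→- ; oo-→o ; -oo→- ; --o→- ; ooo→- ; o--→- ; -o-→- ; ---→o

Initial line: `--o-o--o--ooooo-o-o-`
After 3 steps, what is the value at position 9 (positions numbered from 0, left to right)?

o-------------o-----
--ooooooooooo---oooo
o-----------o-o----o
position 9 holds -

-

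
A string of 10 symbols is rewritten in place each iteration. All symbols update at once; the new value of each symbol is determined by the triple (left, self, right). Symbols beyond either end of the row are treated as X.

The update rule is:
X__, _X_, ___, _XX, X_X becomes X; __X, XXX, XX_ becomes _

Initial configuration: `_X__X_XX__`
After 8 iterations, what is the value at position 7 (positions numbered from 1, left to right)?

X

iteration 1: XXX_XXX_X_
iteration 2: ___XX__XXX
iteration 3: XX_X_X_X__
iteration 4: __XXXXXXX_
iteration 5: X_X______X
iteration 6: _XXXXXXX_X
iteration 7: XX______XX
iteration 8: __XXXXX_X_
position 7 holds X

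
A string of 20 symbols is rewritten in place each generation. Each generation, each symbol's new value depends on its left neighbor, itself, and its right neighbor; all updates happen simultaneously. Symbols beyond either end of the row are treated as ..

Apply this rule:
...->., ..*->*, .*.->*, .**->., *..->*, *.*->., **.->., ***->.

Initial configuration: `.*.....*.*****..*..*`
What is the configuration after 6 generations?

...*....*****....*..

***...**......******
...*.*..*....*......
..**.*****..***.....
.*........**...*....
***......*..*.***...
...*....*****....*..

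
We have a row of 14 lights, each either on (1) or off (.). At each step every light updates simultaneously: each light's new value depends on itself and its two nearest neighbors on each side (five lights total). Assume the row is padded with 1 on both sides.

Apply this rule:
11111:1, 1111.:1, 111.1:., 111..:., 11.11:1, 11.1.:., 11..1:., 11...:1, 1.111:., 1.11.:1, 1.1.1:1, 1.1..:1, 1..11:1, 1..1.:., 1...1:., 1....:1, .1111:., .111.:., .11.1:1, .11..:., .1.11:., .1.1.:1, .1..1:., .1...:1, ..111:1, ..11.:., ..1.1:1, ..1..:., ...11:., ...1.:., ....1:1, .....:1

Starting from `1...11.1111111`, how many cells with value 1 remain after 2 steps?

7

.1...11..11111
.11.....11.111
count of 1: 7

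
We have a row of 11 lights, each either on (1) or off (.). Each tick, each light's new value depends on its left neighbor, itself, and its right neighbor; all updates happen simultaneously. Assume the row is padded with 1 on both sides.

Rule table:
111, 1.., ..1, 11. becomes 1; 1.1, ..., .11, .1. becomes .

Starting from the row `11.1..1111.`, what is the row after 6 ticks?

11111111...

11..11.111.
1111.1..11.
1111..11.1.
111111.1...
111111..1.1
11111111...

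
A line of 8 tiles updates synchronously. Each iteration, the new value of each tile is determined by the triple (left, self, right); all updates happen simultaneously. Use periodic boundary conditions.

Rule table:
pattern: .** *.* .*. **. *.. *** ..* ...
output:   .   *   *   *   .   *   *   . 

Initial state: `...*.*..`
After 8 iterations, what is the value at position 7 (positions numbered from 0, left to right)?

*

..****..
.*.***..
***.**..
.***.*.*
*.******
**.*****
***.****
****.***
position 7 holds *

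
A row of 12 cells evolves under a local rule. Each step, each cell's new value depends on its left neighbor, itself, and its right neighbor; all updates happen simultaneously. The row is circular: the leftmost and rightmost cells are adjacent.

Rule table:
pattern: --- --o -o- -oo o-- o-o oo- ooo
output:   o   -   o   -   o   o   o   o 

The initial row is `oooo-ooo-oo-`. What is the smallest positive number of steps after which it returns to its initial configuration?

step 1: -oooo-ooo-oo
step 2: o-oooo-ooo-o
step 3: oo-oooo-ooo-
step 4: -oo-oooo-ooo
step 5: o-oo-oooo-oo
step 6: oo-oo-oooo-o
step 7: ooo-oo-oooo-
step 8: -ooo-oo-oooo
step 9: o-ooo-oo-ooo
step 10: oo-ooo-oo-oo
step 11: ooo-ooo-oo-o
step 12: oooo-ooo-oo-

12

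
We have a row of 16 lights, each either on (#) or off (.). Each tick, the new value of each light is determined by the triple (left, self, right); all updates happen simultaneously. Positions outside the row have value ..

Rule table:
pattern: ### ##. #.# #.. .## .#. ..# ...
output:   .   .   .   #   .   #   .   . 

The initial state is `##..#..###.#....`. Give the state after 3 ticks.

..#.##.....##...
..#...#......#..
..##..##.....##.

..##..##.....##.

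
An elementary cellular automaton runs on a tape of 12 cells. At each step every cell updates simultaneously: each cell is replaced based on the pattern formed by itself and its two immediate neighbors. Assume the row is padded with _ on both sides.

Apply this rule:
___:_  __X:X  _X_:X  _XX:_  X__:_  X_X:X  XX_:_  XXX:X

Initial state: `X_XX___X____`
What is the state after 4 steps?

XX____XX____
_____X______
____XX______
___X________

___X________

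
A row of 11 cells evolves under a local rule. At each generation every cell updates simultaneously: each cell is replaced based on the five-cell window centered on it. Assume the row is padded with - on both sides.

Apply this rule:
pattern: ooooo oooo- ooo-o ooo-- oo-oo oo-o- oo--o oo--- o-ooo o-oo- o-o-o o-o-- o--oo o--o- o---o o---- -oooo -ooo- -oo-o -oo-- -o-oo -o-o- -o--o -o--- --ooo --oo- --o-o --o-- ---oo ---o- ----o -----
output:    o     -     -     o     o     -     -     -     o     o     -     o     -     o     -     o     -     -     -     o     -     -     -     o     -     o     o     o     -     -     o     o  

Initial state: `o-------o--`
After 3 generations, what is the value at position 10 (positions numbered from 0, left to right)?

o

ooooooo-ooo
--ooo--oo-o
o---o--o--o
position 10 holds o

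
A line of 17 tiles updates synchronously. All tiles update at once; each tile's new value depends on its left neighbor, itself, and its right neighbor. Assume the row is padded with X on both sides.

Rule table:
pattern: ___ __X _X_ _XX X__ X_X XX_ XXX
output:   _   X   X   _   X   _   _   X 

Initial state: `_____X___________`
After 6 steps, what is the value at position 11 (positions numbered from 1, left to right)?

step 1: X___XXX_________X
step 2: _X_X_X_X_______X_
step 3: _X_X_X_XX_____XX_
step 4: _X_X_X___X___X___
step 5: _X_X_XX_XXX_XXX_X
step 6: _X_X_____X___X___
position 11 holds _

_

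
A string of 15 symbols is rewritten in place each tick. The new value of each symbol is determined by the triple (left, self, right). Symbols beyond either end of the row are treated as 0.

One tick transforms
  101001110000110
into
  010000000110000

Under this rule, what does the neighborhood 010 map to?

0

At position 0 the neighborhood is 010; the next row has 0 there.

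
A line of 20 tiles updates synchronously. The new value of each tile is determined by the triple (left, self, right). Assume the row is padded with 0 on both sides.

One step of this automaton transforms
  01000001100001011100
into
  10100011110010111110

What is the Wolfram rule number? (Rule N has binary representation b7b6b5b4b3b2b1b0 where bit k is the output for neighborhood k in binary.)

position 16: 111 → 1  (bit 7 = 1)
position 8: 110 → 1  (bit 6 = 1)
position 14: 101 → 1  (bit 5 = 1)
position 2: 100 → 1  (bit 4 = 1)
position 7: 011 → 1  (bit 3 = 1)
position 1: 010 → 0  (bit 2 = 0)
position 0: 001 → 1  (bit 1 = 1)
position 3: 000 → 0  (bit 0 = 0)
bits b7..b0 = 11111010 = 250

250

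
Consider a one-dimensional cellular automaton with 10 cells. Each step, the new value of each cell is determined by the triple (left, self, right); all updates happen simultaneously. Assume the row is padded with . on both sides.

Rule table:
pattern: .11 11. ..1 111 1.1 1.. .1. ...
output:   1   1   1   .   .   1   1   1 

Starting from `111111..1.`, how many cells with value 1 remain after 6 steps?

7

1....11111
111111...1
1....11111  (repeats step 1; period 2)
step 6: 111111...1
count of 1: 7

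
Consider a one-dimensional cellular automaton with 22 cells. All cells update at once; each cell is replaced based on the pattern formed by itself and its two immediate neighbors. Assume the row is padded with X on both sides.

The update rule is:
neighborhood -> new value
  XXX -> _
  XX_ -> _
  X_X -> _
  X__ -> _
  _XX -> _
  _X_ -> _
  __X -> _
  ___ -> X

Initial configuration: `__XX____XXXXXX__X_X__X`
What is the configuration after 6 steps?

_____XX_______________
_XXX____XXXXXXXXXXXXX_
_____XX_______________  (repeats step 1; period 2)
step 6: _XXX____XXXXXXXXXXXXX_

_XXX____XXXXXXXXXXXXX_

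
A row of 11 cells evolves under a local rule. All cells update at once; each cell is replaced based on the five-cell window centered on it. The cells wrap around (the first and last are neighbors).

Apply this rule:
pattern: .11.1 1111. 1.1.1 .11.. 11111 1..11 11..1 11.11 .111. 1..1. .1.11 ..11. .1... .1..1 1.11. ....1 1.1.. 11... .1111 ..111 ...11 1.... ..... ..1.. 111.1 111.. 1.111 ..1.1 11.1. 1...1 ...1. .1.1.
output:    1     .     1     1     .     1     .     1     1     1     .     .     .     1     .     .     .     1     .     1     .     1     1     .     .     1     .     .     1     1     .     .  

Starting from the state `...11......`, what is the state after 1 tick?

1...1111111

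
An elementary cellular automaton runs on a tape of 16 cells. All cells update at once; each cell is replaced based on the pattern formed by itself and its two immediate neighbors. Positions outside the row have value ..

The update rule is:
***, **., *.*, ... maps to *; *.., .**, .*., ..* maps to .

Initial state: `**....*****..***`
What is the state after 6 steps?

step 1: .*.**..****...**
step 2: ..*.*...***.*..*
step 3: *..*..*..***....
step 4: ..........**.***
step 5: *********..**.**
step 6: .********...**.*

.********...**.*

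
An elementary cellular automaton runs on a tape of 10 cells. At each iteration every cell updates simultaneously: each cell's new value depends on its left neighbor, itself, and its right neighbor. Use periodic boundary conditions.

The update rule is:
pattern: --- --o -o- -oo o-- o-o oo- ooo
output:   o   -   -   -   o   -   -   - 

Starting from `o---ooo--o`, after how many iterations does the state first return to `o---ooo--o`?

-oo----o--
---ooo--oo
oo----o---
--ooo--oo-
o----o---o
-ooo--oo--
----o---oo
ooo--oo---
---o---oo-
oo--oo---o
--o---oo--
o--oo---oo
-o---oo---
--oo---ooo
o---oo----
-oo---ooo-
---oo----o
oo---ooo--
--oo----o-
o---ooo--o

20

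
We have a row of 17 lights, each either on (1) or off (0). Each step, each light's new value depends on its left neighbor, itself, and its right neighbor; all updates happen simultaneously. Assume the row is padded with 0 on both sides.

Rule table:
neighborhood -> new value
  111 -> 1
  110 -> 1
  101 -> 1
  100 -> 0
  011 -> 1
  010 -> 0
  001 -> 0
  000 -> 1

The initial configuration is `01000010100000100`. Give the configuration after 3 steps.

00011001001110001
11011000001110100
11111011101111001

11111011101111001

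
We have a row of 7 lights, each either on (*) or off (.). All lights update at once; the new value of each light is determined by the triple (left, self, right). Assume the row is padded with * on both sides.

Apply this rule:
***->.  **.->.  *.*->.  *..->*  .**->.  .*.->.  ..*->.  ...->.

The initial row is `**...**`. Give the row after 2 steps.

*..*...

..*....
*..*...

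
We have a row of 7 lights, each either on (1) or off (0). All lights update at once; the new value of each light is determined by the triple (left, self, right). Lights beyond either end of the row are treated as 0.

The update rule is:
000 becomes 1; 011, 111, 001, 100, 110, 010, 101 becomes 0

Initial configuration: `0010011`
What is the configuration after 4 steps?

0011111

1000000
0011111
1000000  (repeats step 1; period 2)
step 4: 0011111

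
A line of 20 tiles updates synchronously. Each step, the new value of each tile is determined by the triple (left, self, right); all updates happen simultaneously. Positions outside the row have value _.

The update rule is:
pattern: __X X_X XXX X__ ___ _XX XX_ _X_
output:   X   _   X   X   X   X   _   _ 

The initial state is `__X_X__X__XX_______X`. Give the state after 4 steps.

XXXX__XX__XXXXXX_XXX

XX___XX_XXX_XXXXXXX_
X_XXXX__XX__XXXXXX_X
__XXX_XXX_XXXXXXX___
XXXX__XX__XXXXXX_XXX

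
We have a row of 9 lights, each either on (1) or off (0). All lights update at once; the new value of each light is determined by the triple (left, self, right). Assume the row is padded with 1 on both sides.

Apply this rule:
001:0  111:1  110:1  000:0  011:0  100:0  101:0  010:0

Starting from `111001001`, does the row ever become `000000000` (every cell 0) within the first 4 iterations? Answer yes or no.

no

111000000
111000000  (fixed point — unchanged through iteration 4)
iteration 4 is 111000000, still not uniform 0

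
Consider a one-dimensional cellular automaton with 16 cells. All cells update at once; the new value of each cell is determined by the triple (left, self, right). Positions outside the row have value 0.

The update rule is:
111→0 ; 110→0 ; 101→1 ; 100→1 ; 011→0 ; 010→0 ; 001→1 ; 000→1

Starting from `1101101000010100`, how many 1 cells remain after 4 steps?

7

0010010111101011
1101101000010100  (repeats step 0; period 2)
step 4: 1101101000010100
count of 1: 7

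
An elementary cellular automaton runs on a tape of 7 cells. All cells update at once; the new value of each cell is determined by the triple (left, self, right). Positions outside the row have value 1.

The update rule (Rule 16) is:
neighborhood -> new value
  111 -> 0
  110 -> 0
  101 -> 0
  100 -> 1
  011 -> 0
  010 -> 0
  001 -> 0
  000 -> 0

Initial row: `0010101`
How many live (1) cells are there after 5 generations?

generation 1: 1000000
generation 2: 0100000
generation 3: 0010000
generation 4: 1001000
generation 5: 0100100
count of 1: 2

2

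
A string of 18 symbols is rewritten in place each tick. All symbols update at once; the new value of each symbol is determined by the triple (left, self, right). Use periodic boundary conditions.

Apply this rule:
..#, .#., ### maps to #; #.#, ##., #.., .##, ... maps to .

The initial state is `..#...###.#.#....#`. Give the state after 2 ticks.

.##..#.#..#.#...##
....##.#.##.#..#..

....##.#.##.#..#..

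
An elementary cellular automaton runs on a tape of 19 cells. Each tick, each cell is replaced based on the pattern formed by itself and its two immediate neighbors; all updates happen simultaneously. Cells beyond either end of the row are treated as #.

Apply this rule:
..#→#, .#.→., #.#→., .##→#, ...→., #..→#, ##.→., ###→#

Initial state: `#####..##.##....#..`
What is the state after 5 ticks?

.###..#.#..#.######

####.###..#.#..#.##
###..##.##...##..##
##.###..#.#.##.####
#..##.##....#..####
.###..#.#..#.######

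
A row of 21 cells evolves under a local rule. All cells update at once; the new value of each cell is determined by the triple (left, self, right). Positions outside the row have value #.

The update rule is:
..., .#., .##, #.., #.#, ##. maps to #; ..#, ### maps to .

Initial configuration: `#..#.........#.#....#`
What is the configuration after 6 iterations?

.###...#####.#####.#.

iteration 1: ##.#########.######.#
iteration 2: .###.......###....###
iteration 3: ##.#######.#.####.#..
iteration 4: .###.....#####..####.
iteration 5: ##.#####.#...##.#..##
iteration 6: .###...#####.#####.#.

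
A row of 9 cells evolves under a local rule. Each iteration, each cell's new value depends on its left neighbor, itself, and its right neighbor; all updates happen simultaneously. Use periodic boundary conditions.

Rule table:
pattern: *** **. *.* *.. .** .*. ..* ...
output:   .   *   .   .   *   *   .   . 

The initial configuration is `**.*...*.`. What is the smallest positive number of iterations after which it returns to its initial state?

1

**.*...*.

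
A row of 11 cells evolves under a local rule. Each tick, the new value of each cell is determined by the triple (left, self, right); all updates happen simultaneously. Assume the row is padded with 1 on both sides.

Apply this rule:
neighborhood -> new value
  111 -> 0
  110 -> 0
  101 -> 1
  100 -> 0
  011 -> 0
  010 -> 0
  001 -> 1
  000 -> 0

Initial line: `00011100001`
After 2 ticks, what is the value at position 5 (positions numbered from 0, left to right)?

tick 1: 00100000010
tick 2: 01000000101
position 5 holds 0

0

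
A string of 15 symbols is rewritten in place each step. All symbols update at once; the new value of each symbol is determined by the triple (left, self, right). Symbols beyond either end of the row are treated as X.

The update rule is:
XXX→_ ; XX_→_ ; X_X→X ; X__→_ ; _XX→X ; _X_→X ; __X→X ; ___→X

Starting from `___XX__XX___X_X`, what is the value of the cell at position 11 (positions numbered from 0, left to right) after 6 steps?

_XXX__XX__XXXXX
XX___XX__XX____
___XXX__XX__XXX
_XXX___XX__XX__
XX___XXX__XX__X
___XXX___XX__XX
position 11 holds _

_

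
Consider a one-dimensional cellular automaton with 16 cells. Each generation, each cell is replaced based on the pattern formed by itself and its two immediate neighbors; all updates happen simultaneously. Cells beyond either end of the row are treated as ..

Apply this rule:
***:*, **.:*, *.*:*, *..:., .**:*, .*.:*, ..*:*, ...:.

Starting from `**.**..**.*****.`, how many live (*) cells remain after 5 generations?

*****.*********.
***************.
***************.  (fixed point — unchanged through generation 5)
count of *: 15

15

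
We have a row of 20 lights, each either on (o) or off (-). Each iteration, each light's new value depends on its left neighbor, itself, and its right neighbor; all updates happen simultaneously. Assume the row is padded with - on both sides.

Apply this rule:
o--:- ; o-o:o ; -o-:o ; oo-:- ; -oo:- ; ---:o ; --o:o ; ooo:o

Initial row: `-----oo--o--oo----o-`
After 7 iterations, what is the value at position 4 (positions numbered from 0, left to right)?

ooooo---oo-o---oooo-
-ooo--oo--oo-oo-oo--
o-o--o---o--o--o---o
ooo-oo-ooo-oo-oo-ooo
-o-o--o-o-o--o--o-o-
oooo-oooooo-oo-oooo-
-oo-o-oooo-o--o-oo--
position 4 holds o

o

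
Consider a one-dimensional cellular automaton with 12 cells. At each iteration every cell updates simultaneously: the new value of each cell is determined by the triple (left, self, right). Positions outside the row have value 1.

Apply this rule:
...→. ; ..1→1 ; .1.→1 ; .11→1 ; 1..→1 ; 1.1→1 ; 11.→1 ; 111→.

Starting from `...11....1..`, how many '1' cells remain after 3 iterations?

iteration 1: 1.1111..1111
iteration 2: 111..1111...
iteration 3: ..1111..11.1
count of 1: 7

7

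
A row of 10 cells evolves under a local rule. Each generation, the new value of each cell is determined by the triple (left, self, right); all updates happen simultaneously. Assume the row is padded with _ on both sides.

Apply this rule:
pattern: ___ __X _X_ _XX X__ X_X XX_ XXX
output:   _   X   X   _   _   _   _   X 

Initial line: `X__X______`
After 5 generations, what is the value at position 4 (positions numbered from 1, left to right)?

_

X_XX______
X_________
X_________  (fixed point — unchanged through generation 5)
position 4 holds _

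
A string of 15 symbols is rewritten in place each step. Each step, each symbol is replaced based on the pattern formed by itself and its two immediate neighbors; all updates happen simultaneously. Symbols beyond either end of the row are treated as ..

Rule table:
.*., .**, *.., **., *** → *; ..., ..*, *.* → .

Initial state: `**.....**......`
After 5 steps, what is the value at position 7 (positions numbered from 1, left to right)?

***....***.....
****...****....
*****..*****...
******.******..
******.*******.
position 7 holds .

.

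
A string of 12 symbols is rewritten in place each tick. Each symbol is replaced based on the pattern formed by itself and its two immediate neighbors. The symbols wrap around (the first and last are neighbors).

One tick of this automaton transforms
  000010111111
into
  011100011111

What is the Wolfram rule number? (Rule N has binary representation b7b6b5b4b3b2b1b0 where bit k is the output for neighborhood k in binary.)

position 7: 111 → 1  (bit 7 = 1)
position 11: 110 → 1  (bit 6 = 1)
position 5: 101 → 0  (bit 5 = 0)
position 0: 100 → 0  (bit 4 = 0)
position 6: 011 → 0  (bit 3 = 0)
position 4: 010 → 0  (bit 2 = 0)
position 3: 001 → 1  (bit 1 = 1)
position 1: 000 → 1  (bit 0 = 1)
bits b7..b0 = 11000011 = 195

195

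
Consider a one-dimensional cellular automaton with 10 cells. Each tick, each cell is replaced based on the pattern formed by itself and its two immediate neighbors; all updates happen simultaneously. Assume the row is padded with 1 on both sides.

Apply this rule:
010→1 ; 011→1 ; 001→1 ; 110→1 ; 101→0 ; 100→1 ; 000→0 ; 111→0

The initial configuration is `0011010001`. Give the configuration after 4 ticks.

1011011010

tick 1: 1111011011
tick 2: 0001011010
tick 3: 1011011010
tick 4: 1011011010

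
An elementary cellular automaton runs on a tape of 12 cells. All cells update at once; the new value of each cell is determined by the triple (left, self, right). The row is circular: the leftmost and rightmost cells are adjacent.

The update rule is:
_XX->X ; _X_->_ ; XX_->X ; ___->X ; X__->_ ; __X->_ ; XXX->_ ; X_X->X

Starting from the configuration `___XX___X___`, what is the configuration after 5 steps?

_X___X___X__

XX_XX_X___XX
_XXXXX__X_X_
_X___X___X__
___X___X___X
_X___X___X__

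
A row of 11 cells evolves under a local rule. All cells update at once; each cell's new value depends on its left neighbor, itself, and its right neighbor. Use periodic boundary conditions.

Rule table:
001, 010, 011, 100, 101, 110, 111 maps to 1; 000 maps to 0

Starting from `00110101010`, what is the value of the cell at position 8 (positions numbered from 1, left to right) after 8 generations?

generation 1: 01111111111
generation 2: 11111111111
generation 3: 11111111111  (fixed point — unchanged through generation 8)
position 8 holds 1

1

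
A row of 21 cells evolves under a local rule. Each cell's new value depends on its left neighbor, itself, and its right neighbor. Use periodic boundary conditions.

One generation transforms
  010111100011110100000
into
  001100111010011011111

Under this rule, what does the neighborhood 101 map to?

1

At position 2 the neighborhood is 101; the next row has 1 there.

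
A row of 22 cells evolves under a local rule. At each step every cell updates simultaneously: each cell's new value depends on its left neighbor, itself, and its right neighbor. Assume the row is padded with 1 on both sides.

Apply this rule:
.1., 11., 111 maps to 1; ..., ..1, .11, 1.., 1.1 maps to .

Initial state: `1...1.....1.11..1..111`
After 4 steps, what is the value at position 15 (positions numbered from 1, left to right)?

.

1...1.....1..1..1...11
1...1.....1..1..1....1
1...1.....1..1..1.....
1...1.....1..1..1.....
position 15 holds .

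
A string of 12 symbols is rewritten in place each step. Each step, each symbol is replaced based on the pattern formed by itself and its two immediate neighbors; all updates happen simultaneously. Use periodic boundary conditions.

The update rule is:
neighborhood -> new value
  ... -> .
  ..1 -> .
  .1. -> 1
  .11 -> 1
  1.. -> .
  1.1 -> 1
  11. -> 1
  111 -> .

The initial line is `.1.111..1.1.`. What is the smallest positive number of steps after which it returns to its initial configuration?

2

step 1: .111.1..111.
step 2: .1.111..1.1.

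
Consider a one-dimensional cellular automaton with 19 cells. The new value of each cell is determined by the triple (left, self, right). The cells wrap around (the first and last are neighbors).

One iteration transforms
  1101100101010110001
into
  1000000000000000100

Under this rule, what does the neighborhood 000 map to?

1

At position 16 the neighborhood is 000; the next row has 1 there.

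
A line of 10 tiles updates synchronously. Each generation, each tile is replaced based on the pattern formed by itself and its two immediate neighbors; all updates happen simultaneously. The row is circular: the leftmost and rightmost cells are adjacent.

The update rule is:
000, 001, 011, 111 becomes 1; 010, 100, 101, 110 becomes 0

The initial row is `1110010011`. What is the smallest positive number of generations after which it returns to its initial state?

10

generation 1: 1100100111
generation 2: 1001001111
generation 3: 0010011111
generation 4: 0100111110
generation 5: 1001111100
generation 6: 0011111001
generation 7: 0111110010
generation 8: 1111100100
generation 9: 1111001001
generation 10: 1110010011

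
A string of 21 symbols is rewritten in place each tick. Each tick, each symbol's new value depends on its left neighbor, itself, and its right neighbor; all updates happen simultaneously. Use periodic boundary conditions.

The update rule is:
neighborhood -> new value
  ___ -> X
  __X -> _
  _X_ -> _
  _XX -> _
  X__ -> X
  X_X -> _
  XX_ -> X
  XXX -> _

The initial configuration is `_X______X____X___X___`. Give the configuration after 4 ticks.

__XXXXX__XXX__XX__XXX
X_____XX___XX__XX___X
XXXXX__XXX__XX__XXX__
____XX___XX__XX___XX_

____XX___XX__XX___XX_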